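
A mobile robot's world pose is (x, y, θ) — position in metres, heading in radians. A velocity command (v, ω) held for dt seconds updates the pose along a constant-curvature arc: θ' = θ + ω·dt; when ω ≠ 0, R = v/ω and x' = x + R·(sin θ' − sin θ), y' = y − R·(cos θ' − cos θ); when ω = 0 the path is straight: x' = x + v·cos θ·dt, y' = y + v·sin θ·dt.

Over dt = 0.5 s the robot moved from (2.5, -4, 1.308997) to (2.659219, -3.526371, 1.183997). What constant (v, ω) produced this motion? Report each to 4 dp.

Δθ = 1.183997 − 1.308997 = -0.125000
ω = Δθ/dt = -0.125000/0.5 = -0.2500
R = −Δy/(cos θ' − cos θ) = -4.0000
v = R·ω = -4.0000·-0.2500 = 1.0000

v = 1.0000, ω = -0.2500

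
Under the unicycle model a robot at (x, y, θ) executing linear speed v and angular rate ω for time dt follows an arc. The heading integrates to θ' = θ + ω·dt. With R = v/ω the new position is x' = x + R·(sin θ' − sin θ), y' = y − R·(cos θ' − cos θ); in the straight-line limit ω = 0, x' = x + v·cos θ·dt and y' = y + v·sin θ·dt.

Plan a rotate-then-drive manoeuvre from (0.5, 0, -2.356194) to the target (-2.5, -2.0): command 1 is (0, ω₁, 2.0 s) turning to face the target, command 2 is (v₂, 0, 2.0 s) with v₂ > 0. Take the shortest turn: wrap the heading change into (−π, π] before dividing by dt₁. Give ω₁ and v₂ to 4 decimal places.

ω₁ = -0.0987, v₂ = 1.8028

heading to target = atan2(-2−0, -2.5−0.5) = -2.5536
Δθ = wrap(-2.5536 − -2.3562) = -0.1974; ω₁ = Δθ/dt₁ = -0.0987
distance = √((-2.5−0.5)² + (-2−0)²) = 3.6056; v₂ = distance/dt₂ = 1.8028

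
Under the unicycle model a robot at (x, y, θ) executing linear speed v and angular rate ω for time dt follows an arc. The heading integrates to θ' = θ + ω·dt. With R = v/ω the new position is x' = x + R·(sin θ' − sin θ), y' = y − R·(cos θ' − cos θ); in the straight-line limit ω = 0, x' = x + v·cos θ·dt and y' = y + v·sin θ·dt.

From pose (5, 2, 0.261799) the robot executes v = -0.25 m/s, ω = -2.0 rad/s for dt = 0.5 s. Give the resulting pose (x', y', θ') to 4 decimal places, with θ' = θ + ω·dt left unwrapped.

θ' = 0.2618 + -2.0·0.5 = -0.7382
R = v/ω = -0.25/-2.0 = 0.1250
x' = 5 + 0.1250·(sin -0.7382 − sin 0.2618) = 4.8835
y' = 2 − 0.1250·(cos -0.7382 − cos 0.2618) = 2.0283

(4.8835, 2.0283, -0.7382)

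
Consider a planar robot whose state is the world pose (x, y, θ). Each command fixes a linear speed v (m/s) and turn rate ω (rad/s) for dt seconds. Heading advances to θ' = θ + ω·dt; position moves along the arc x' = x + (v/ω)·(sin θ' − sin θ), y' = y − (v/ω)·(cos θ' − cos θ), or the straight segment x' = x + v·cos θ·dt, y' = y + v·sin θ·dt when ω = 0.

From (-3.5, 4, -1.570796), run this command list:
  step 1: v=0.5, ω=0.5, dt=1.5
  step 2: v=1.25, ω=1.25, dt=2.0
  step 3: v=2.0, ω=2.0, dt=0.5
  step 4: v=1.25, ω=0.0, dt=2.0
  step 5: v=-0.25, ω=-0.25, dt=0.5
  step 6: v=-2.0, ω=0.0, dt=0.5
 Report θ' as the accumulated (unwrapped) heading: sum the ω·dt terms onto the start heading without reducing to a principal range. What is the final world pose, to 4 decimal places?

step 1: θ'=-0.8208 (R=1.0000) → pose (-3.2317, 3.3184, -0.8208)
step 2: θ'=1.6792 (R=1.0000) → pose (-1.5059, 4.1082, 1.6792)
step 3: θ'=2.6792 (R=1.0000) → pose (-2.0539, 4.8950, 2.6792)
step 4: θ'=2.6792 (straight) → pose (-4.2914, 6.0102, 2.6792)
step 5: θ'=2.5542 (R=1.0000) → pose (-4.1833, 5.9476, 2.5542)
step 6: θ'=2.5542 (straight) → pose (-3.3509, 5.3934, 2.5542)

(-3.3509, 5.3934, 2.5542)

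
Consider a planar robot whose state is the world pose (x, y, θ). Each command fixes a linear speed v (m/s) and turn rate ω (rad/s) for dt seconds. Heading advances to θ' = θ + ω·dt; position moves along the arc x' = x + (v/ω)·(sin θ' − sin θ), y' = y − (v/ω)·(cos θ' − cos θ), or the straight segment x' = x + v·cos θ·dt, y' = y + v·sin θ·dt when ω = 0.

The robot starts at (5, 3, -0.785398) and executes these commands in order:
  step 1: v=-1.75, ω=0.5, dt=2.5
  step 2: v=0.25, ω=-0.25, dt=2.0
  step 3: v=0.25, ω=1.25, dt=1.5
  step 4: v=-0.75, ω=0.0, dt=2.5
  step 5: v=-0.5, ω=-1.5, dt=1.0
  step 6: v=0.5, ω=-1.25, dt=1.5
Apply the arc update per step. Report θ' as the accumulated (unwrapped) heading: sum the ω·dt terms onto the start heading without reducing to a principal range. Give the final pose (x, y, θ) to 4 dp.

step 1: θ'=0.4646 (R=-3.5000) → pose (0.9569, 3.6541, 0.4646)
step 2: θ'=-0.0354 (R=-1.0000) → pose (1.4403, 3.7595, -0.0354)
step 3: θ'=1.8396 (R=0.2000) → pose (1.6402, 4.0125, 1.8396)
step 4: θ'=1.8396 (straight) → pose (2.1382, 2.2048, 1.8396)
step 5: θ'=0.3396 (R=0.3333) → pose (1.9279, 1.8020, 0.3396)
step 6: θ'=-1.5354 (R=-0.4000) → pose (2.4609, 1.4390, -1.5354)

(2.4609, 1.4390, -1.5354)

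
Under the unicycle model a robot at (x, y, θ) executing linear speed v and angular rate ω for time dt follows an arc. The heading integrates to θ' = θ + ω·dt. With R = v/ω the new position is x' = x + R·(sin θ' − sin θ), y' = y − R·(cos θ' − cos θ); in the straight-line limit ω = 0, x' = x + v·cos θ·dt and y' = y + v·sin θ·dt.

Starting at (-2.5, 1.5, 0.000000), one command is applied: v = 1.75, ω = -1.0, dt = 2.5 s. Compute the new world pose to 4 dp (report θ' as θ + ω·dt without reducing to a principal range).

(-1.4527, -1.6520, -2.5000)

θ' = 0.0000 + -1.0·2.5 = -2.5000
R = v/ω = 1.75/-1.0 = -1.7500
x' = -2.5 + -1.7500·(sin -2.5000 − sin 0.0000) = -1.4527
y' = 1.5 − -1.7500·(cos -2.5000 − cos 0.0000) = -1.6520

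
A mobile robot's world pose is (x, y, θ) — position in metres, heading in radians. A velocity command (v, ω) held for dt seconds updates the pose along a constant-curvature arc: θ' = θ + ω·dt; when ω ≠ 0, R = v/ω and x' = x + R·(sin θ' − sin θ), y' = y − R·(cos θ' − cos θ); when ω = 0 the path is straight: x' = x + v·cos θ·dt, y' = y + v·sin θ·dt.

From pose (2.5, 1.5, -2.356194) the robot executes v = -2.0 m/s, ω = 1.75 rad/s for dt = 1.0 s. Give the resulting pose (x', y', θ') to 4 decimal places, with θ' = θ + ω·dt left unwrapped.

(2.3430, 3.2473, -0.6062)

θ' = -2.3562 + 1.75·1.0 = -0.6062
R = v/ω = -2.0/1.75 = -1.1429
x' = 2.5 + -1.1429·(sin -0.6062 − sin -2.3562) = 2.3430
y' = 1.5 − -1.1429·(cos -0.6062 − cos -2.3562) = 3.2473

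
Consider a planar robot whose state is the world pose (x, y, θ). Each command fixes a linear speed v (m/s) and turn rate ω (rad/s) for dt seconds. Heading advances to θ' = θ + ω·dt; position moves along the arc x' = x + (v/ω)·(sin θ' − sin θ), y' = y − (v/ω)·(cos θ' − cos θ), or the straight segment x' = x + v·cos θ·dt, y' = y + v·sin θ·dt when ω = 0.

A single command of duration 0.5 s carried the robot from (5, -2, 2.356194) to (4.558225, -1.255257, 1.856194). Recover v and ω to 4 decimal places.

Δθ = 1.856194 − 2.356194 = -0.500000
ω = Δθ/dt = -0.500000/0.5 = -1.0000
R = −Δy/(cos θ' − cos θ) = -1.7500
v = R·ω = -1.7500·-1.0000 = 1.7500

v = 1.7500, ω = -1.0000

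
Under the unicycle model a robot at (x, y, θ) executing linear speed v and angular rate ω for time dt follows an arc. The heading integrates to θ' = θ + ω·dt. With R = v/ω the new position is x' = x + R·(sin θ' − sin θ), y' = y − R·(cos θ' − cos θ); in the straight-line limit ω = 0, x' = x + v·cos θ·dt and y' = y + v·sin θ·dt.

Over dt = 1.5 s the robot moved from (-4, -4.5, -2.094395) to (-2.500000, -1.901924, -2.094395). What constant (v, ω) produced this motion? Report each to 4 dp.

Δθ = -2.094395 − -2.094395 = 0.000000
ω = Δθ/dt = 0.000000/1.5 = 0.0000
ω = 0 → v = (Δx·cos θ + Δy·sin θ)/dt = -2.0000

v = -2.0000, ω = 0.0000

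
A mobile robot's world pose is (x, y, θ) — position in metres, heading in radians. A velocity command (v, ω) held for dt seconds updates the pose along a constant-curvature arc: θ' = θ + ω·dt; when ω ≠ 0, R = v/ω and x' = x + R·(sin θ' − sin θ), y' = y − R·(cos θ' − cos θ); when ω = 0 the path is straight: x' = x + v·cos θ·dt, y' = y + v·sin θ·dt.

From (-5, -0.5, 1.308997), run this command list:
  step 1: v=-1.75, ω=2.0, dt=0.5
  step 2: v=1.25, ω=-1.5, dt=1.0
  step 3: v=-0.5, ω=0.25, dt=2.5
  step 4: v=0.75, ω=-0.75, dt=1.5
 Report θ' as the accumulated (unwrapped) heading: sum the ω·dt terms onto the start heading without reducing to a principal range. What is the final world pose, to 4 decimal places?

(-4.6362, -0.4708, 0.3090)

step 1: θ'=2.3090 (R=-0.8750) → pose (-4.8020, -1.3153, 2.3090)
step 2: θ'=0.8090 (R=-0.8333) → pose (-4.7886, -0.1793, 0.8090)
step 3: θ'=1.4340 (R=-2.0000) → pose (-5.3228, -1.2870, 1.4340)
step 4: θ'=0.3090 (R=-1.0000) → pose (-4.6362, -0.4708, 0.3090)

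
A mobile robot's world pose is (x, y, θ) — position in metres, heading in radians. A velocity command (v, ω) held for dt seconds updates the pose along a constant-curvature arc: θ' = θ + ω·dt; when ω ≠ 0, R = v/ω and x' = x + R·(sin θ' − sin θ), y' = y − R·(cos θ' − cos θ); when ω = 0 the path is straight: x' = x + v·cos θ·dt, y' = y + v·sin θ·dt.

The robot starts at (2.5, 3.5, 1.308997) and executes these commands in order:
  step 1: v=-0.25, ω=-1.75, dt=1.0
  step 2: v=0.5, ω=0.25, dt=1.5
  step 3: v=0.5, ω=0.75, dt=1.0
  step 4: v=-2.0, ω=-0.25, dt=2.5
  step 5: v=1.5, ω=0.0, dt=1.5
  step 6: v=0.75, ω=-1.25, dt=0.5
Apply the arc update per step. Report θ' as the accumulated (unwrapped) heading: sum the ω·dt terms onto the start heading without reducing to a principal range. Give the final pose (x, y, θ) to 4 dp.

step 1: θ'=-0.4410 (R=0.1429) → pose (2.3010, 3.4078, -0.4410)
step 2: θ'=-0.0660 (R=2.0000) → pose (3.0228, 3.2208, -0.0660)
step 3: θ'=0.6840 (R=0.6667) → pose (3.4880, 3.3693, 0.6840)
step 4: θ'=0.0590 (R=8.0000) → pose (-1.0954, 1.5836, 0.0590)
step 5: θ'=0.0590 (straight) → pose (1.1507, 1.7163, 0.0590)
step 6: θ'=-0.5660 (R=-0.6000) → pose (1.5078, 1.6238, -0.5660)

(1.5078, 1.6238, -0.5660)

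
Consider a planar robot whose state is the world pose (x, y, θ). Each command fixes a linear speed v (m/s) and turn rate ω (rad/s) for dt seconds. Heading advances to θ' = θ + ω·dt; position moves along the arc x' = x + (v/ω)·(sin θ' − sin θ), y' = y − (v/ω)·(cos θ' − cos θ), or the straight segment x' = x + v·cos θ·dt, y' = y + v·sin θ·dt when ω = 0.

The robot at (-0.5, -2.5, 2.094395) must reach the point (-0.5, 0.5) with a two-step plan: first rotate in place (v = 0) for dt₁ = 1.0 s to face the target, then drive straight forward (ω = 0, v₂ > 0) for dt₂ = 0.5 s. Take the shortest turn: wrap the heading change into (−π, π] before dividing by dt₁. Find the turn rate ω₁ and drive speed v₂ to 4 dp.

heading to target = atan2(0.5−-2.5, -0.5−-0.5) = 1.5708
Δθ = wrap(1.5708 − 2.0944) = -0.5236; ω₁ = Δθ/dt₁ = -0.5236
distance = √((-0.5−-0.5)² + (0.5−-2.5)²) = 3.0000; v₂ = distance/dt₂ = 6.0000

ω₁ = -0.5236, v₂ = 6.0000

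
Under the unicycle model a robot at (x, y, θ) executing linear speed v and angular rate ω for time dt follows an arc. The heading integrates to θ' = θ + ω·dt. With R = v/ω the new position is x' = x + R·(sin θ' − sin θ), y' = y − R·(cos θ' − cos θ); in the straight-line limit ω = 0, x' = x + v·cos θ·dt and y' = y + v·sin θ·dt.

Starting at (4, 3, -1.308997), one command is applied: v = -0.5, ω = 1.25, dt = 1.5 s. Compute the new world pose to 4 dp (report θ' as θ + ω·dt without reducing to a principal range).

θ' = -1.3090 + 1.25·1.5 = 0.5660
R = v/ω = -0.5/1.25 = -0.4000
x' = 4 + -0.4000·(sin 0.5660 − sin -1.3090) = 3.3991
y' = 3 − -0.4000·(cos 0.5660 − cos -1.3090) = 3.2341

(3.3991, 3.2341, 0.5660)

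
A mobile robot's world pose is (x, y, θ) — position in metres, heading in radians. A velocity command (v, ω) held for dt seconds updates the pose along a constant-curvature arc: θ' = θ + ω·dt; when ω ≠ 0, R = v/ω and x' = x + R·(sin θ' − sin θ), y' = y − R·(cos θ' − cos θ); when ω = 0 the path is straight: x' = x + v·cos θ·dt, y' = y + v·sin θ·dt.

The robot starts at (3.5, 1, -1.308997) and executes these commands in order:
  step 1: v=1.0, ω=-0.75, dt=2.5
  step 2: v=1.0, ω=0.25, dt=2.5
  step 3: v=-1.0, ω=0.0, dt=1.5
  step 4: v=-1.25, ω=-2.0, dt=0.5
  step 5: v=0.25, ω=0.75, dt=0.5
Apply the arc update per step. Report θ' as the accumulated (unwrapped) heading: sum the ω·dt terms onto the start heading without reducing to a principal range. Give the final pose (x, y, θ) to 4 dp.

step 1: θ'=-3.1840 (R=-1.3333) → pose (2.1556, -0.6772, -3.1840)
step 2: θ'=-2.5590 (R=4.0000) → pose (-0.2148, -1.3335, -2.5590)
step 3: θ'=-2.5590 (straight) → pose (1.0378, -0.5082, -2.5590)
step 4: θ'=-3.5590 (R=0.6250) → pose (1.6350, -0.4587, -3.5590)
step 5: θ'=-3.1840 (R=0.3333) → pose (1.5140, -0.4304, -3.1840)

(1.5140, -0.4304, -3.1840)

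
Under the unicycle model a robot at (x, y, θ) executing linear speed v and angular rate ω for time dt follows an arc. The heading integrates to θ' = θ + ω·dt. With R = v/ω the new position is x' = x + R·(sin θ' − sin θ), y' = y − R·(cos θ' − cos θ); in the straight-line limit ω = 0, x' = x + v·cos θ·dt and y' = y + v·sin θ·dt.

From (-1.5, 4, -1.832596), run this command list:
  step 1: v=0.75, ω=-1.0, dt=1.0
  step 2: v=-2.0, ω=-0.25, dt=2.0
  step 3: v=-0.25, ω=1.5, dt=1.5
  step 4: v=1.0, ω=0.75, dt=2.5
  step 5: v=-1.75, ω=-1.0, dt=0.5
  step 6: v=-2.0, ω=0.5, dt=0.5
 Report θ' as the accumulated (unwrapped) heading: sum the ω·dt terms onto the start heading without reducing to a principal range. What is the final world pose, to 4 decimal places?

step 1: θ'=-2.8326 (R=-0.7500) → pose (-1.9964, 3.4796, -2.8326)
step 2: θ'=-3.3326 (R=8.0000) → pose (1.9552, 3.7130, -3.3326)
step 3: θ'=-1.0826 (R=-0.1667) → pose (2.1340, 3.9548, -1.0826)
step 4: θ'=0.7924 (R=1.3333) → pose (4.2610, 3.6440, 0.7924)
step 5: θ'=0.2924 (R=1.7500) → pose (3.5194, 3.1971, 0.2924)
step 6: θ'=0.5424 (R=-4.0000) → pose (2.6076, 2.7927, 0.5424)

(2.6076, 2.7927, 0.5424)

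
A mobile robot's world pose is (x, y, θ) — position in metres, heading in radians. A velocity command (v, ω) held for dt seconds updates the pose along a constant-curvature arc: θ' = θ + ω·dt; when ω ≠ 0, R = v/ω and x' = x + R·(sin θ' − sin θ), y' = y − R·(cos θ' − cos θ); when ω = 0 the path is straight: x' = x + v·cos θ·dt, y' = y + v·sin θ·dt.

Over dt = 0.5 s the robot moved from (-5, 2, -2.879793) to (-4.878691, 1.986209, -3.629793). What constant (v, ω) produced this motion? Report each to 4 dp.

v = -0.2500, ω = -1.5000

Δθ = -3.629793 − -2.879793 = -0.750000
ω = Δθ/dt = -0.750000/0.5 = -1.5000
R = Δx/(sin θ' − sin θ) = 0.1667
v = R·ω = 0.1667·-1.5000 = -0.2500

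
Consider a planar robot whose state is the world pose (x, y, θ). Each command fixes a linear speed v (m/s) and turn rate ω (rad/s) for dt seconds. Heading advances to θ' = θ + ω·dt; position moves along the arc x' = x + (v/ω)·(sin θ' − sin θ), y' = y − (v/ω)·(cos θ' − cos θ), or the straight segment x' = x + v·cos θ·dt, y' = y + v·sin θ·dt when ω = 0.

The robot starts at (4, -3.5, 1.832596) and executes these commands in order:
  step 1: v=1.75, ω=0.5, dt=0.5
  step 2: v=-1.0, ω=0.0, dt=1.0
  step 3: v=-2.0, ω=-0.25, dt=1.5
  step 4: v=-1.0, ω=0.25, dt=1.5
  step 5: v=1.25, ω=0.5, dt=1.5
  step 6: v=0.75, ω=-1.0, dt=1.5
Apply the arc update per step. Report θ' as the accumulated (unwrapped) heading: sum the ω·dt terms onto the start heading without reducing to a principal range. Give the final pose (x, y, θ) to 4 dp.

step 1: θ'=2.0826 (R=3.5000) → pose (3.6708, -2.6918, 2.0826)
step 2: θ'=2.0826 (straight) → pose (4.1605, -3.5636, 2.0826)
step 3: θ'=1.7076 (R=8.0000) → pose (5.1109, -6.3906, 1.7076)
step 4: θ'=2.0826 (R=-4.0000) → pose (5.5860, -7.8041, 2.0826)
step 5: θ'=2.8326 (R=2.5000) → pose (4.1666, -6.6469, 2.8326)
step 6: θ'=1.3326 (R=-0.7500) → pose (3.6659, -5.7554, 1.3326)

(3.6659, -5.7554, 1.3326)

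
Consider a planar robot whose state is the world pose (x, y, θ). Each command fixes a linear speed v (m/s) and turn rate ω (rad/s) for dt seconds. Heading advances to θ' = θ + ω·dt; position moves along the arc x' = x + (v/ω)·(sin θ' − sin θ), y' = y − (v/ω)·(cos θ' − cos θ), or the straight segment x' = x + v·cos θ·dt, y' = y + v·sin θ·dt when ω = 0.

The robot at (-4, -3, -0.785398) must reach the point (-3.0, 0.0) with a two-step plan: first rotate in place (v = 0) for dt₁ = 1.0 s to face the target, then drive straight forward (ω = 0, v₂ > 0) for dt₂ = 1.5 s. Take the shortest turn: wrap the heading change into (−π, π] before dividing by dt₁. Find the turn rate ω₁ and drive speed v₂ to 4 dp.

heading to target = atan2(0−-3, -3−-4) = 1.2490
Δθ = wrap(1.2490 − -0.7854) = 2.0344; ω₁ = Δθ/dt₁ = 2.0344
distance = √((-3−-4)² + (0−-3)²) = 3.1623; v₂ = distance/dt₂ = 2.1082

ω₁ = 2.0344, v₂ = 2.1082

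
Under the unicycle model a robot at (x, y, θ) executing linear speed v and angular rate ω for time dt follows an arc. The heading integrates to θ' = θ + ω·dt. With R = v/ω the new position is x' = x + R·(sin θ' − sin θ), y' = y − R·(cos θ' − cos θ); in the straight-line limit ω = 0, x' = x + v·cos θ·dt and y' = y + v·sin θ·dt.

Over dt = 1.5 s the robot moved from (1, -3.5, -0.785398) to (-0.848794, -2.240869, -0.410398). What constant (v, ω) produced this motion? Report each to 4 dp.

v = -1.5000, ω = 0.2500

Δθ = -0.410398 − -0.785398 = 0.375000
ω = Δθ/dt = 0.375000/1.5 = 0.2500
R = Δx/(sin θ' − sin θ) = -6.0000
v = R·ω = -6.0000·0.2500 = -1.5000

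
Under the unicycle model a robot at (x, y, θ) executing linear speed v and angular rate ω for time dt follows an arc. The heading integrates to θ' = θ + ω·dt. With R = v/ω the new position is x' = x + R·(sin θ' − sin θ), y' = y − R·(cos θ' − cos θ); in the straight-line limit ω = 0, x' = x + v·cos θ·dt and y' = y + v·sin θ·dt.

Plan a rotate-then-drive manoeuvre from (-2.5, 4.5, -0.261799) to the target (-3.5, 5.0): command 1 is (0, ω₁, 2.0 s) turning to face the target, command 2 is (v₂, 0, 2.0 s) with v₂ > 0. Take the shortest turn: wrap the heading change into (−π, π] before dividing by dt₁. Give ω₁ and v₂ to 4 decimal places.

heading to target = atan2(5−4.5, -3.5−-2.5) = 2.6779
Δθ = wrap(2.6779 − -0.2618) = 2.9397; ω₁ = Δθ/dt₁ = 1.4699
distance = √((-3.5−-2.5)² + (5−4.5)²) = 1.1180; v₂ = distance/dt₂ = 0.5590

ω₁ = 1.4699, v₂ = 0.5590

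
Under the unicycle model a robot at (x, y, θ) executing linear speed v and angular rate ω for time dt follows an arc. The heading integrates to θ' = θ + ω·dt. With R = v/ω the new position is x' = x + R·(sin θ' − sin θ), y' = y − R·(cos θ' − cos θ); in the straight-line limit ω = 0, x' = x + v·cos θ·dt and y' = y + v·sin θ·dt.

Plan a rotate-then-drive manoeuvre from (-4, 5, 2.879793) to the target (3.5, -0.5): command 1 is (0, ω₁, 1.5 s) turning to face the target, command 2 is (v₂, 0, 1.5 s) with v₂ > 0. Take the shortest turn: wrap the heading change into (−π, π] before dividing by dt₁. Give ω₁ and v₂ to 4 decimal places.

heading to target = atan2(-0.5−5, 3.5−-4) = -0.6327
Δθ = wrap(-0.6327 − 2.8798) = 2.7706; ω₁ = Δθ/dt₁ = 1.8471
distance = √((3.5−-4)² + (-0.5−5)²) = 9.3005; v₂ = distance/dt₂ = 6.2004

ω₁ = 1.8471, v₂ = 6.2004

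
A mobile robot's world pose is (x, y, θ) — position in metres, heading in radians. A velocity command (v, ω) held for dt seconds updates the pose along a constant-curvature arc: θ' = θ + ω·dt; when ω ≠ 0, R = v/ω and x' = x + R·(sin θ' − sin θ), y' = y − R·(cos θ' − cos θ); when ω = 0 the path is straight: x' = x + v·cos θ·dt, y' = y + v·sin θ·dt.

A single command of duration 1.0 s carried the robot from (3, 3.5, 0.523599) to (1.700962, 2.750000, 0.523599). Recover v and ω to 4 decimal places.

Δθ = 0.523599 − 0.523599 = 0.000000
ω = Δθ/dt = 0.000000/1.0 = 0.0000
ω = 0 → v = (Δx·cos θ + Δy·sin θ)/dt = -1.5000

v = -1.5000, ω = 0.0000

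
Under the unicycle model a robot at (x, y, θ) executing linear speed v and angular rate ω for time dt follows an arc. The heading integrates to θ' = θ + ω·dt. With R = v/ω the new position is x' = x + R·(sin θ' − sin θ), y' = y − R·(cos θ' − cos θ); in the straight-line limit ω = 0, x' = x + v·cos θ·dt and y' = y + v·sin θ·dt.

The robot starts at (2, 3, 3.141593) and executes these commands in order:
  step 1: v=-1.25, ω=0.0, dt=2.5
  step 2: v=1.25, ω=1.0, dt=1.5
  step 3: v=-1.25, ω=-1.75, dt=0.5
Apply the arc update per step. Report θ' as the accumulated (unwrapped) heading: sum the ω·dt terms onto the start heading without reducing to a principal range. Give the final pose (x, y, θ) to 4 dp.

(4.1727, 2.3672, 3.7666)

step 1: θ'=3.1416 (straight) → pose (5.1250, 3.0000, 3.1416)
step 2: θ'=4.6416 (R=1.2500) → pose (3.8781, 1.8384, 4.6416)
step 3: θ'=3.7666 (R=0.7143) → pose (4.1727, 2.3672, 3.7666)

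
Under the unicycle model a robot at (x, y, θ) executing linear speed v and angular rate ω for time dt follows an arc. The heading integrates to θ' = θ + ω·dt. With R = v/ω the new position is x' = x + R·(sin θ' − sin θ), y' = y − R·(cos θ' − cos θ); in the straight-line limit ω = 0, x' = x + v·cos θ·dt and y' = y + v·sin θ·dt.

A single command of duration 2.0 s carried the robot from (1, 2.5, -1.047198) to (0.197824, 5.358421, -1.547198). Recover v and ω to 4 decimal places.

Δθ = -1.547198 − -1.047198 = -0.500000
ω = Δθ/dt = -0.500000/2.0 = -0.2500
R = −Δy/(cos θ' − cos θ) = 6.0000
v = R·ω = 6.0000·-0.2500 = -1.5000

v = -1.5000, ω = -0.2500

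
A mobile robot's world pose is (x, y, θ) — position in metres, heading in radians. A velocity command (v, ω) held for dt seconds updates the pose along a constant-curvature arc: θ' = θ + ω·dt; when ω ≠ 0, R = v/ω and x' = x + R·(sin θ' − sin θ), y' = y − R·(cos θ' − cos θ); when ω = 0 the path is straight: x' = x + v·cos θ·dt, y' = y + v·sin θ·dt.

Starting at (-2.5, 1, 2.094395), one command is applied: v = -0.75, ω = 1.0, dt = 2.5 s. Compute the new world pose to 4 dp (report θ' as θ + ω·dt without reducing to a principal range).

(-1.1057, 1.2867, 4.5944)

θ' = 2.0944 + 1.0·2.5 = 4.5944
R = v/ω = -0.75/1.0 = -0.7500
x' = -2.5 + -0.7500·(sin 4.5944 − sin 2.0944) = -1.1057
y' = 1 − -0.7500·(cos 4.5944 − cos 2.0944) = 1.2867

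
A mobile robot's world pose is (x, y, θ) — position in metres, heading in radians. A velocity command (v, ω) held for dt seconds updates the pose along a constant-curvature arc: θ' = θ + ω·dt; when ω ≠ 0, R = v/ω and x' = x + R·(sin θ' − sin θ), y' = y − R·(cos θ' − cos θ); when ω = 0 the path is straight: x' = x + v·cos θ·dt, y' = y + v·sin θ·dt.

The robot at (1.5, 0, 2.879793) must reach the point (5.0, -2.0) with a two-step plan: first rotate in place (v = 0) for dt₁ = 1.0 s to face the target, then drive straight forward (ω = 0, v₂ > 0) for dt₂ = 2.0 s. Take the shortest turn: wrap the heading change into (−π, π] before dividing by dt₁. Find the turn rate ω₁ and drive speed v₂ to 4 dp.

heading to target = atan2(-2−0, 5−1.5) = -0.5191
Δθ = wrap(-0.5191 − 2.8798) = 2.8842; ω₁ = Δθ/dt₁ = 2.8842
distance = √((5−1.5)² + (-2−0)²) = 4.0311; v₂ = distance/dt₂ = 2.0156

ω₁ = 2.8842, v₂ = 2.0156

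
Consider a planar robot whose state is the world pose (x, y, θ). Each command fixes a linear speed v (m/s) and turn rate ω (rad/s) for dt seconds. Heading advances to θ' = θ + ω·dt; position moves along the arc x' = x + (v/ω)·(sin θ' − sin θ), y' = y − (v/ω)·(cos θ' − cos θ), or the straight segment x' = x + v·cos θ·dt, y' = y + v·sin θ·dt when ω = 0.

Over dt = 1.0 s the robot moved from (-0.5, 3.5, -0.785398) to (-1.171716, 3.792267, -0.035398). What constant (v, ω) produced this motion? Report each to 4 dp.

Δθ = -0.035398 − -0.785398 = 0.750000
ω = Δθ/dt = 0.750000/1.0 = 0.7500
R = Δx/(sin θ' − sin θ) = -1.0000
v = R·ω = -1.0000·0.7500 = -0.7500

v = -0.7500, ω = 0.7500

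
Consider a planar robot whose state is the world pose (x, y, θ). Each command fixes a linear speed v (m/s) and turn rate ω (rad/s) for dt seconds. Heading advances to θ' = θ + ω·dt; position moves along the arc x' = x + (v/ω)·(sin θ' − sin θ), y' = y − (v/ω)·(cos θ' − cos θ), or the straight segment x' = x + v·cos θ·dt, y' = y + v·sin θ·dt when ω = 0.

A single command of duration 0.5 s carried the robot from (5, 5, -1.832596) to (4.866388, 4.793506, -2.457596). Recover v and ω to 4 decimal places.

Δθ = -2.457596 − -1.832596 = -0.625000
ω = Δθ/dt = -0.625000/0.5 = -1.2500
R = −Δy/(cos θ' − cos θ) = -0.4000
v = R·ω = -0.4000·-1.2500 = 0.5000

v = 0.5000, ω = -1.2500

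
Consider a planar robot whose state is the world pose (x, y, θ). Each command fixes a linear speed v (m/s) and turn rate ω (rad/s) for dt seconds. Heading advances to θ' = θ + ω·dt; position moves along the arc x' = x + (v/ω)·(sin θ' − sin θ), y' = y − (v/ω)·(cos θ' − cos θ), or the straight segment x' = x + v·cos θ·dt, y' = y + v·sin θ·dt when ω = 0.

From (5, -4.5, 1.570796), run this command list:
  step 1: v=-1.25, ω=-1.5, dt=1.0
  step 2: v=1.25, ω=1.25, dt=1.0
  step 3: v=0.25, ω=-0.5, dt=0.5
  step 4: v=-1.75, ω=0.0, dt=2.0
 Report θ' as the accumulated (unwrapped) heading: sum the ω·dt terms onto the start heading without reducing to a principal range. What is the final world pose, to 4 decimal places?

step 1: θ'=0.0708 (R=0.8333) → pose (4.2256, -5.3312, 0.0708)
step 2: θ'=1.3208 (R=1.0000) → pose (5.1238, -4.5812, 1.3208)
step 3: θ'=1.0708 (R=-0.5000) → pose (5.1695, -4.4651, 1.0708)
step 4: θ'=1.0708 (straight) → pose (3.4915, -7.5367, 1.0708)

(3.4915, -7.5367, 1.0708)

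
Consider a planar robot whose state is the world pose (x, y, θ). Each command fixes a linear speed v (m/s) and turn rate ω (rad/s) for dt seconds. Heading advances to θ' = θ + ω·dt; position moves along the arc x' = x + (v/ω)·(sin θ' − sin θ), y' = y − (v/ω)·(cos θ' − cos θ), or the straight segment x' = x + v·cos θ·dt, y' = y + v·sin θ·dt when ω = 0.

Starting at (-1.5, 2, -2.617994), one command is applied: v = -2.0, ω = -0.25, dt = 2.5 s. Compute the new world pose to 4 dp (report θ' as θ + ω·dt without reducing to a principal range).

(3.3098, 3.0307, -3.2430)

θ' = -2.6180 + -0.25·2.5 = -3.2430
R = v/ω = -2.0/-0.25 = 8.0000
x' = -1.5 + 8.0000·(sin -3.2430 − sin -2.6180) = 3.3098
y' = 2 − 8.0000·(cos -3.2430 − cos -2.6180) = 3.0307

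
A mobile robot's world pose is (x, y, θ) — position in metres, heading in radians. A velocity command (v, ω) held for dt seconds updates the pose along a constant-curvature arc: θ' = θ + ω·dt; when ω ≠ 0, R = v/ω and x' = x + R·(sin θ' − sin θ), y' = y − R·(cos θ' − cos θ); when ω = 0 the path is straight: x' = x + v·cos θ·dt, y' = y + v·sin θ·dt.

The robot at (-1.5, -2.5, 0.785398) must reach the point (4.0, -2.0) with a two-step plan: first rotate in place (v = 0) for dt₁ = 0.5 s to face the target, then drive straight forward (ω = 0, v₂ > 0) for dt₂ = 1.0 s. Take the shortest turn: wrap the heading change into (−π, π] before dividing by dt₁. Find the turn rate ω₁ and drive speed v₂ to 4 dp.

heading to target = atan2(-2−-2.5, 4−-1.5) = 0.0907
Δθ = wrap(0.0907 − 0.7854) = -0.6947; ω₁ = Δθ/dt₁ = -1.3895
distance = √((4−-1.5)² + (-2−-2.5)²) = 5.5227; v₂ = distance/dt₂ = 5.5227

ω₁ = -1.3895, v₂ = 5.5227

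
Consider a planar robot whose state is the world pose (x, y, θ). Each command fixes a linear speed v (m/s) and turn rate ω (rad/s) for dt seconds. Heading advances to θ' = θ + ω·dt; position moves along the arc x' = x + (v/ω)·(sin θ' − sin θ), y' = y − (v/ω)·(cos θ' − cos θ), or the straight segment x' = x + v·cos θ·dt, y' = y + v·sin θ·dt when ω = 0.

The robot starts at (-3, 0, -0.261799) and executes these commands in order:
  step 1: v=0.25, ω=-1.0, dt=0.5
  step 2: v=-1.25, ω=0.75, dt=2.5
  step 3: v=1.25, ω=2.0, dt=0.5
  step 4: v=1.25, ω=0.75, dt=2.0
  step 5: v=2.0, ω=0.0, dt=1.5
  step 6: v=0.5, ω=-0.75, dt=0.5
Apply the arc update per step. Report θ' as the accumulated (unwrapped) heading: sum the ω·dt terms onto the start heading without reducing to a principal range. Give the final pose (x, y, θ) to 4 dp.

step 1: θ'=-0.7618 (R=-0.2500) → pose (-2.8921, -0.0606, -0.7618)
step 2: θ'=1.1132 (R=-1.6667) → pose (-5.5377, -0.5303, 1.1132)
step 3: θ'=2.1132 (R=0.6250) → pose (-5.5631, 0.0685, 2.1132)
step 4: θ'=3.6132 (R=1.6667) → pose (-7.7478, 0.6929, 3.6132)
step 5: θ'=3.6132 (straight) → pose (-10.4203, -0.6701, 3.6132)
step 6: θ'=3.2382 (R=-0.6667) → pose (-10.6589, -0.7397, 3.2382)

(-10.6589, -0.7397, 3.2382)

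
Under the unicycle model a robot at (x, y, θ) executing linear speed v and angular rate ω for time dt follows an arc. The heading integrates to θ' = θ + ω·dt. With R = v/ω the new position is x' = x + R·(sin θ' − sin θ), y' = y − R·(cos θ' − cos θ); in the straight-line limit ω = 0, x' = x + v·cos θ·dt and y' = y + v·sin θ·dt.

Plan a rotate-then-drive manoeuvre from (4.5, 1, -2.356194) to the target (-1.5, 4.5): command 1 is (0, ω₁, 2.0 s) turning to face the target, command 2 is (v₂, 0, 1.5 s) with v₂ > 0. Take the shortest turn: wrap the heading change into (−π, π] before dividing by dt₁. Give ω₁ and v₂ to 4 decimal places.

heading to target = atan2(4.5−1, -1.5−4.5) = 2.6135
Δθ = wrap(2.6135 − -2.3562) = -1.3135; ω₁ = Δθ/dt₁ = -0.6567
distance = √((-1.5−4.5)² + (4.5−1)²) = 6.9462; v₂ = distance/dt₂ = 4.6308

ω₁ = -0.6567, v₂ = 4.6308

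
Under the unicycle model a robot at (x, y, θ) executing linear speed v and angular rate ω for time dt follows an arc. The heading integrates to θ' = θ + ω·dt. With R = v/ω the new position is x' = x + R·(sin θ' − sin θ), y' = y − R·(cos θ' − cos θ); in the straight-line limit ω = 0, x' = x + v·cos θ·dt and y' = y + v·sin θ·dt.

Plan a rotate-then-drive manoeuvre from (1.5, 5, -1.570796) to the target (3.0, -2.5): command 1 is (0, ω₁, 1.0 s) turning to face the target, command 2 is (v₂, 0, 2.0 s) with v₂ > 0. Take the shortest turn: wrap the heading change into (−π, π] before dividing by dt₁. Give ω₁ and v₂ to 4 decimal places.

ω₁ = 0.1974, v₂ = 3.8243

heading to target = atan2(-2.5−5, 3−1.5) = -1.3734
Δθ = wrap(-1.3734 − -1.5708) = 0.1974; ω₁ = Δθ/dt₁ = 0.1974
distance = √((3−1.5)² + (-2.5−5)²) = 7.6485; v₂ = distance/dt₂ = 3.8243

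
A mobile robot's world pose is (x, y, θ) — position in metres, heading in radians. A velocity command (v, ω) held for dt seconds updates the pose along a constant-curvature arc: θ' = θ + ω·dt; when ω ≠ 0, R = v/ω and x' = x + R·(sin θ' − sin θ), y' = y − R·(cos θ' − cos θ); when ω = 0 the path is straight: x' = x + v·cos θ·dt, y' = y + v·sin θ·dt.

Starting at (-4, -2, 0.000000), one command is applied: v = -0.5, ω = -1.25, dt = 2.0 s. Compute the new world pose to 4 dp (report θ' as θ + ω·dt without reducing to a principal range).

θ' = 0.0000 + -1.25·2.0 = -2.5000
R = v/ω = -0.5/-1.25 = 0.4000
x' = -4 + 0.4000·(sin -2.5000 − sin 0.0000) = -4.2394
y' = -2 − 0.4000·(cos -2.5000 − cos 0.0000) = -1.2795

(-4.2394, -1.2795, -2.5000)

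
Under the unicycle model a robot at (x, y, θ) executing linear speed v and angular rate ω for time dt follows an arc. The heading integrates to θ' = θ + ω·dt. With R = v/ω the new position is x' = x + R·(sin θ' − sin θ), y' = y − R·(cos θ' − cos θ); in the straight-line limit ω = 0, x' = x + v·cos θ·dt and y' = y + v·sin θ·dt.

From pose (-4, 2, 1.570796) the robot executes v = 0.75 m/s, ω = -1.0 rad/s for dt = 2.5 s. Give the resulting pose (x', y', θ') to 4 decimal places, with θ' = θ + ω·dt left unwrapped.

θ' = 1.5708 + -1.0·2.5 = -0.9292
R = v/ω = 0.75/-1.0 = -0.7500
x' = -4 + -0.7500·(sin -0.9292 − sin 1.5708) = -2.6491
y' = 2 − -0.7500·(cos -0.9292 − cos 1.5708) = 2.4489

(-2.6491, 2.4489, -0.9292)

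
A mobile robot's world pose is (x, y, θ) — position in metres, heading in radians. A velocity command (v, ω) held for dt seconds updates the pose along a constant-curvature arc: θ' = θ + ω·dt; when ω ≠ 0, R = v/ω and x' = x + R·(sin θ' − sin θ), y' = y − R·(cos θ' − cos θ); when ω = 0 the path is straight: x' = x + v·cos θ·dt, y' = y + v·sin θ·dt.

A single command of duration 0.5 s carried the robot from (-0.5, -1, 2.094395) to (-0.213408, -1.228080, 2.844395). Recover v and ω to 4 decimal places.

Δθ = 2.844395 − 2.094395 = 0.750000
ω = Δθ/dt = 0.750000/0.5 = 1.5000
R = Δx/(sin θ' − sin θ) = -0.5000
v = R·ω = -0.5000·1.5000 = -0.7500

v = -0.7500, ω = 1.5000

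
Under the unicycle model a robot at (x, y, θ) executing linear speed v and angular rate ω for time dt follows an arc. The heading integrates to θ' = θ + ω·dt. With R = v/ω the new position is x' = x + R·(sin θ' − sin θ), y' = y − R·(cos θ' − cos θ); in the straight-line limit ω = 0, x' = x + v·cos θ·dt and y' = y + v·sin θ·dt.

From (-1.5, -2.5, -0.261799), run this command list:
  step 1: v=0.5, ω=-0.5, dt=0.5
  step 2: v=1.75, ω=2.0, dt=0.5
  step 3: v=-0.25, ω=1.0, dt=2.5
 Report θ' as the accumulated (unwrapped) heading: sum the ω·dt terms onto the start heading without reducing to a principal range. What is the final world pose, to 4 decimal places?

(-0.3511, -3.0718, 2.9882)

step 1: θ'=-0.5118 (R=-1.0000) → pose (-1.2691, -2.5941, -0.5118)
step 2: θ'=0.4882 (R=0.8750) → pose (-0.4301, -2.6040, 0.4882)
step 3: θ'=2.9882 (R=-0.2500) → pose (-0.3511, -3.0718, 2.9882)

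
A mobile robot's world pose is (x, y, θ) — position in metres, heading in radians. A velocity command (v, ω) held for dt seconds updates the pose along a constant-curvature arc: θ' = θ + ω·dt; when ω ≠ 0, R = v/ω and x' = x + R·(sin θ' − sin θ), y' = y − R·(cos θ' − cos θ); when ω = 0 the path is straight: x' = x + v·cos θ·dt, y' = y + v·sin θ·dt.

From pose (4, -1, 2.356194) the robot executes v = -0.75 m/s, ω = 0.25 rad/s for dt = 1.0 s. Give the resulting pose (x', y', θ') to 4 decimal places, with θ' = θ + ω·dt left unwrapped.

(4.5908, -1.4589, 2.6062)

θ' = 2.3562 + 0.25·1.0 = 2.6062
R = v/ω = -0.75/0.25 = -3.0000
x' = 4 + -3.0000·(sin 2.6062 − sin 2.3562) = 4.5908
y' = -1 − -3.0000·(cos 2.6062 − cos 2.3562) = -1.4589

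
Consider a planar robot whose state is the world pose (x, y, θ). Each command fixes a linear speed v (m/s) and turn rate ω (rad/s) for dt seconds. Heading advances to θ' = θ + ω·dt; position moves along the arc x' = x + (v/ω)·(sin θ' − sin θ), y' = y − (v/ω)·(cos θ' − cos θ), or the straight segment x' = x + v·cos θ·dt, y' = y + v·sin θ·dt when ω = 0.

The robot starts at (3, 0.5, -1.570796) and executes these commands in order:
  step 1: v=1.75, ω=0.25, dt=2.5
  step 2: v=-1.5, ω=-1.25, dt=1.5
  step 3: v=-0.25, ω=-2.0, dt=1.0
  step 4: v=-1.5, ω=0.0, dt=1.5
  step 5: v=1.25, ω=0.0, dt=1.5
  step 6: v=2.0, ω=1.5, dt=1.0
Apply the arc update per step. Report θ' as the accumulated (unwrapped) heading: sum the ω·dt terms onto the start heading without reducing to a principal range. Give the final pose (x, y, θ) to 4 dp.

(3.9533, -0.8035, -3.3208)

step 1: θ'=-0.9458 (R=7.0000) → pose (4.3233, -3.5957, -0.9458)
step 2: θ'=-2.8208 (R=1.2000) → pose (4.9180, -1.7548, -2.8208)
step 3: θ'=-4.8208 (R=0.1250) → pose (5.0817, -1.8869, -4.8208)
step 4: θ'=-4.8208 (straight) → pose (4.8383, -4.1237, -4.8208)
step 5: θ'=-4.8208 (straight) → pose (5.0411, -2.2597, -4.8208)
step 6: θ'=-3.3208 (R=1.3333) → pose (3.9533, -0.8035, -3.3208)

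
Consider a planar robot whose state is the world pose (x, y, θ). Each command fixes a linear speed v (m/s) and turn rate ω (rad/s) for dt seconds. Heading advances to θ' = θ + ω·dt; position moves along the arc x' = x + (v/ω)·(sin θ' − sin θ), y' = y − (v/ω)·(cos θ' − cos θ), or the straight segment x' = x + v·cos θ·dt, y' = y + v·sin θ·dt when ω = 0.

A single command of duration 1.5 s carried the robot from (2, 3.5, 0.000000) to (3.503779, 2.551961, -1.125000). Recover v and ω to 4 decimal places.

v = 1.2500, ω = -0.7500

Δθ = -1.125000 − 0.000000 = -1.125000
ω = Δθ/dt = -1.125000/1.5 = -0.7500
R = Δx/(sin θ' − sin θ) = -1.6667
v = R·ω = -1.6667·-0.7500 = 1.2500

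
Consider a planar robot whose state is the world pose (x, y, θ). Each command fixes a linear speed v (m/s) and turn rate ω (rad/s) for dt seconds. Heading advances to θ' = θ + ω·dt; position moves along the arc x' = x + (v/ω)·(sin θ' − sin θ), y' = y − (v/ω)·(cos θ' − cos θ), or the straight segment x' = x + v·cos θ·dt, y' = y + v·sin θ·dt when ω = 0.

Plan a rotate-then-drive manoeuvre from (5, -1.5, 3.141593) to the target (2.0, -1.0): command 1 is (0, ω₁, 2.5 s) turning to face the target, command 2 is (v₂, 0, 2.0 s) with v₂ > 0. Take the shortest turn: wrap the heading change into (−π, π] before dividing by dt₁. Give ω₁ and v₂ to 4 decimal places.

ω₁ = -0.0661, v₂ = 1.5207

heading to target = atan2(-1−-1.5, 2−5) = 2.9764
Δθ = wrap(2.9764 − 3.1416) = -0.1651; ω₁ = Δθ/dt₁ = -0.0661
distance = √((2−5)² + (-1−-1.5)²) = 3.0414; v₂ = distance/dt₂ = 1.5207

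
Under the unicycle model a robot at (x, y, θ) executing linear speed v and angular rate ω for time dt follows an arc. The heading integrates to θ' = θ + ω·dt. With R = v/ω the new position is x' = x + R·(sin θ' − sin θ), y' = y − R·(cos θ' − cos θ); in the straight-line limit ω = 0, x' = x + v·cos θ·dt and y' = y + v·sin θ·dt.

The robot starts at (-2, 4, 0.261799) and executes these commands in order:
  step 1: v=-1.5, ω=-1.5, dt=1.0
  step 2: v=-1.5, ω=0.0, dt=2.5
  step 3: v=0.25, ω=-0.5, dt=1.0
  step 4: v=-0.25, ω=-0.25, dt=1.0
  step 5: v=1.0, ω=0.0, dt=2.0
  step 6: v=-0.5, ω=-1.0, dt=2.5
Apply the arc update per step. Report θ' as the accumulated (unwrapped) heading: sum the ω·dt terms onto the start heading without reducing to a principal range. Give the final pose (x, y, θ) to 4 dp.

step 1: θ'=-1.2382 (R=1.0000) → pose (-3.2040, 4.6394, -1.2382)
step 2: θ'=-1.2382 (straight) → pose (-4.4284, 8.1839, -1.2382)
step 3: θ'=-1.7382 (R=-0.5000) → pose (-4.4080, 7.9374, -1.7382)
step 4: θ'=-1.9882 (R=1.0000) → pose (-4.3361, 8.1761, -1.9882)
step 5: θ'=-1.9882 (straight) → pose (-5.1469, 6.3478, -1.9882)
step 6: θ'=-4.4882 (R=0.5000) → pose (-4.2023, 6.2563, -4.4882)

(-4.2023, 6.2563, -4.4882)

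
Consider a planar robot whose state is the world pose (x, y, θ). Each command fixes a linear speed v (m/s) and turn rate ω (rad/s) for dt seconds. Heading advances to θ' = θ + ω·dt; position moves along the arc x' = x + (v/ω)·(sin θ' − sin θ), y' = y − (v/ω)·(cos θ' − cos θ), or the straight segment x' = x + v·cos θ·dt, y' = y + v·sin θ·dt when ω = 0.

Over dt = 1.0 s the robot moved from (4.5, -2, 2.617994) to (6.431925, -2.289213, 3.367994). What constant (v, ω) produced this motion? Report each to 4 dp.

Δθ = 3.367994 − 2.617994 = 0.750000
ω = Δθ/dt = 0.750000/1.0 = 0.7500
R = Δx/(sin θ' − sin θ) = -2.6667
v = R·ω = -2.6667·0.7500 = -2.0000

v = -2.0000, ω = 0.7500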